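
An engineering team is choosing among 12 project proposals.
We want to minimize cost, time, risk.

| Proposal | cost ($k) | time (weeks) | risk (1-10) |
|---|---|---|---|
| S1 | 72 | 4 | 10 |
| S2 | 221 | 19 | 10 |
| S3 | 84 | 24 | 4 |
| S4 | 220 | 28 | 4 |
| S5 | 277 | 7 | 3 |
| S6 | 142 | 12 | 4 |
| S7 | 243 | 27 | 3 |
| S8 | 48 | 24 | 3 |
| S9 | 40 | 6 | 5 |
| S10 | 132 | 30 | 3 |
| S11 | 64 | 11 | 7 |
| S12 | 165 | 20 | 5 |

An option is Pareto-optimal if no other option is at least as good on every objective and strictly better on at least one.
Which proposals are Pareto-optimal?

S1, S5, S6, S8, S9

S1: not dominated (best time).
S2: dominated by S1 (cost 72≤221, time 4≤19, risk 10≤10).
S3: dominated by S8 (cost 48≤84, time 24≤24, risk 3≤4).
S4: dominated by S3 (cost 84≤220, time 24≤28, risk 4≤4).
S5: not dominated.
S6: not dominated.
S7: dominated by S8 (cost 48≤243, time 24≤27, risk 3≤3).
S8: not dominated.
S9: not dominated (best cost).
S10: dominated by S8 (cost 48≤132, time 24≤30, risk 3≤3).
S11: dominated by S9 (cost 40≤64, time 6≤11, risk 5≤7).
S12: dominated by S6 (cost 142≤165, time 12≤20, risk 4≤5).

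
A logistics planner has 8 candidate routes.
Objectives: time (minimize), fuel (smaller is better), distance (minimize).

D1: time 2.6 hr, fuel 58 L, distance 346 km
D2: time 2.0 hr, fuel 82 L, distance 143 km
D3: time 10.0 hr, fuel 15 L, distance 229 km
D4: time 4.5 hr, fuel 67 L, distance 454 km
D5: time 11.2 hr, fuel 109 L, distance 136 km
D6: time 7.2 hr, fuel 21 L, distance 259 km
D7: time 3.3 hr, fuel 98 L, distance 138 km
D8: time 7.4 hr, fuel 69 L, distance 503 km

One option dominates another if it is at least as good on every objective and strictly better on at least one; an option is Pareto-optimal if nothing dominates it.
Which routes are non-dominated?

D1, D2, D3, D5, D6, D7

D1: not dominated.
D2: not dominated (best time).
D3: not dominated (best fuel).
D4: dominated by D1 (time 2.6≤4.5, fuel 58≤67, distance 346≤454).
D5: not dominated (best distance).
D6: not dominated.
D7: not dominated.
D8: dominated by D1 (time 2.6≤7.4, fuel 58≤69, distance 346≤503).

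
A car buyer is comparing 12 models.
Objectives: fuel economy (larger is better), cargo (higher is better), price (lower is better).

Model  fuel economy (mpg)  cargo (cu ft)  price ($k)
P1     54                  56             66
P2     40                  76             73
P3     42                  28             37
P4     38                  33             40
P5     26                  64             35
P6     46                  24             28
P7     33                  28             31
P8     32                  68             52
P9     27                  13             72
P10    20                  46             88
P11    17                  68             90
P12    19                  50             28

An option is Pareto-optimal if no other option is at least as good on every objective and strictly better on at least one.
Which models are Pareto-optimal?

P1: not dominated (best fuel economy).
P2: not dominated (best cargo).
P3: not dominated.
P4: not dominated.
P5: not dominated.
P6: not dominated.
P7: not dominated.
P8: not dominated.
P9: dominated by P1 (fuel economy 54≥27, cargo 56≥13, price 66≤72).
P10: dominated by P1 (fuel economy 54≥20, cargo 56≥46, price 66≤88).
P11: dominated by P2 (fuel economy 40≥17, cargo 76≥68, price 73≤90).
P12: not dominated.

P1, P2, P3, P4, P5, P6, P7, P8, P12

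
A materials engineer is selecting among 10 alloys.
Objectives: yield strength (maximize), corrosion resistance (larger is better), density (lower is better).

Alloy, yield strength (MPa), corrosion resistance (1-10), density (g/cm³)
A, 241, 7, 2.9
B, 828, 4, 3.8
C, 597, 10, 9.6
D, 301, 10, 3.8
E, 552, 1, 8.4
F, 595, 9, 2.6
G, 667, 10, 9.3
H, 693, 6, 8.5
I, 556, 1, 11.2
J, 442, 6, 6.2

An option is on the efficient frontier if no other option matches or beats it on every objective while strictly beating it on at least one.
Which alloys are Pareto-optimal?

B, D, F, G, H

A: dominated by F (yield strength 595≥241, corrosion resistance 9≥7, density 2.6≤2.9).
B: not dominated (best yield strength).
C: dominated by G (yield strength 667≥597, corrosion resistance 10≥10, density 9.3≤9.6).
D: not dominated.
E: dominated by B (yield strength 828≥552, corrosion resistance 4≥1, density 3.8≤8.4).
F: not dominated (best density).
G: not dominated.
H: not dominated.
I: dominated by B (yield strength 828≥556, corrosion resistance 4≥1, density 3.8≤11.2).
J: dominated by F (yield strength 595≥442, corrosion resistance 9≥6, density 2.6≤6.2).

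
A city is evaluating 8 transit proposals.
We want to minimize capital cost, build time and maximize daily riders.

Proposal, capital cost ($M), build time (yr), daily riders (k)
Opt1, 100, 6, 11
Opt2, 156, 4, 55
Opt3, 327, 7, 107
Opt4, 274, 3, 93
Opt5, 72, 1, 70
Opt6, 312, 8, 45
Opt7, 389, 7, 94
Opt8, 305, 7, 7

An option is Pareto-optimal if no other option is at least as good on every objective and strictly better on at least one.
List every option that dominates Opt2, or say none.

Opt5

Opt5: capital cost 72≤156, build time 1≤4, daily riders 70≥55 — dominates Opt2.
Others (Opt1, Opt3, Opt4, Opt6, Opt7, Opt8) are each worse than Opt2 on at least one objective.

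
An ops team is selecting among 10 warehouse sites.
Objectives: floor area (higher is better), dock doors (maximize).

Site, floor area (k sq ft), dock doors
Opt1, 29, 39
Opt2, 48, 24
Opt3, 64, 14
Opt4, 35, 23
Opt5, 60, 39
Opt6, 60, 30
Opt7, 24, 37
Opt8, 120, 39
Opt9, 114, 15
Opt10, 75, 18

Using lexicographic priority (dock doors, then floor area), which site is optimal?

First maximize dock doors: best is 39, kept {Opt1, Opt5, Opt8}.
Then maximize floor area: best is 120, kept {Opt8}.

Opt8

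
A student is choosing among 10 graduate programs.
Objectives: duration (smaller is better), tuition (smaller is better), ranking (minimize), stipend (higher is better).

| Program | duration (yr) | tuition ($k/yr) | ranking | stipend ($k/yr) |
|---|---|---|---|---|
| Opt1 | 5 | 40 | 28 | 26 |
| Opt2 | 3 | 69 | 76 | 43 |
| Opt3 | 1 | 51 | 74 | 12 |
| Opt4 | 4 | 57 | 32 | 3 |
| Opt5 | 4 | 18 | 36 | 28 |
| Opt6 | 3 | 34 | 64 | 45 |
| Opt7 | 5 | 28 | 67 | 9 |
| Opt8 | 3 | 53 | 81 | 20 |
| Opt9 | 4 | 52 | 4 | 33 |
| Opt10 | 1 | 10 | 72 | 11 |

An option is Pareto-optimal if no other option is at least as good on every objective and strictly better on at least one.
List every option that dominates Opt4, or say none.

Opt9

Opt9: duration 4≤4, tuition 52≤57, ranking 4≤32, stipend 33≥3 — dominates Opt4.
Others (Opt1, Opt2, Opt3, Opt5, Opt6, Opt7, Opt8, Opt10) are each worse than Opt4 on at least one objective.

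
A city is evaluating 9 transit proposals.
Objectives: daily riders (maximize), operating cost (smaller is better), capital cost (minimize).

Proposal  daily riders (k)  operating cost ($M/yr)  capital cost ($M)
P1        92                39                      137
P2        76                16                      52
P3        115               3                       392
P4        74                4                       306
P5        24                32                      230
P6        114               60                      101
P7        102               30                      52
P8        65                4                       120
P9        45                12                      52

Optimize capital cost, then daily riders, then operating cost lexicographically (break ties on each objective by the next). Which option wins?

First minimize capital cost: best is 52, kept {P2, P7, P9}.
Then maximize daily riders: best is 102, kept {P7}.

P7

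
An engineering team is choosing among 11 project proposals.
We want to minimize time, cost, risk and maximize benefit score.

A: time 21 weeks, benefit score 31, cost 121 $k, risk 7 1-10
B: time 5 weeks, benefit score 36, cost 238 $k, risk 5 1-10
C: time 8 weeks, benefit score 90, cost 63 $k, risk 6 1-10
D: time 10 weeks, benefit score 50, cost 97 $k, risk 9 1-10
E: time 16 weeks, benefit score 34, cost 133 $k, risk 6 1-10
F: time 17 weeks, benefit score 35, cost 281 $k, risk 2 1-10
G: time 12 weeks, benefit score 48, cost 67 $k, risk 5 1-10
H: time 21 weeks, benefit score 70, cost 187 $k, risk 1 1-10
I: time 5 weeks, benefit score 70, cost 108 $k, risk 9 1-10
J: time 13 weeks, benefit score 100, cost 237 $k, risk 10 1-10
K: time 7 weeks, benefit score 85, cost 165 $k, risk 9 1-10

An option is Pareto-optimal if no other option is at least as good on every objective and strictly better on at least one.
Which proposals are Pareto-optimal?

B, C, F, G, H, I, J, K

A: dominated by C (time 8≤21, benefit score 90≥31, cost 63≤121, risk 6≤7).
B: not dominated.
C: not dominated (best cost).
D: dominated by C (time 8≤10, benefit score 90≥50, cost 63≤97, risk 6≤9).
E: dominated by C (time 8≤16, benefit score 90≥34, cost 63≤133, risk 6≤6).
F: not dominated.
G: not dominated.
H: not dominated (best risk).
I: not dominated.
J: not dominated (best benefit score).
K: not dominated.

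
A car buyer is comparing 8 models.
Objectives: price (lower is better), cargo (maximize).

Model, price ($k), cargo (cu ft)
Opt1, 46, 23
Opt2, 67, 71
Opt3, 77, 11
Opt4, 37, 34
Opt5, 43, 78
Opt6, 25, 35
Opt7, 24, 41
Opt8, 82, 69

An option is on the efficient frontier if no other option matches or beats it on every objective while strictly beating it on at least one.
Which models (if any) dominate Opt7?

none

Opt1: worse on price (46 vs 24).
Opt2: worse on price (67 vs 24).
Opt3: worse on price (77 vs 24).
Opt4: worse on price (37 vs 24).
Opt5: worse on price (43 vs 24).
Opt6: worse on price (25 vs 24).
Opt8: worse on price (82 vs 24).
No option dominates Opt7.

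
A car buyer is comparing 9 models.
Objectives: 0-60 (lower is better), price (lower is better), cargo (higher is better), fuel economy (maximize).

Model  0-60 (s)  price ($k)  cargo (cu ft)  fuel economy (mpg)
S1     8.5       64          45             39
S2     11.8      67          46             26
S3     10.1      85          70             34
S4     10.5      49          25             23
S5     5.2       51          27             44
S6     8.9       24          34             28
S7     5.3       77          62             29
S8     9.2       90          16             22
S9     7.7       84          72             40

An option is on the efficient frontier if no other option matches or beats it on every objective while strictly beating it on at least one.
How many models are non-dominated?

6

S1: not dominated.
S2: not dominated.
S3: dominated by S9 (0-60 7.7≤10.1, price 84≤85, cargo 72≥70, fuel economy 40≥34).
S4: dominated by S6 (0-60 8.9≤10.5, price 24≤49, cargo 34≥25, fuel economy 28≥23).
S5: not dominated (best 0-60).
S6: not dominated (best price).
S7: not dominated.
S8: dominated by S1 (0-60 8.5≤9.2, price 64≤90, cargo 45≥16, fuel economy 39≥22).
S9: not dominated (best cargo).
Pareto-optimal: S1, S2, S5, S6, S7, S9 → 6.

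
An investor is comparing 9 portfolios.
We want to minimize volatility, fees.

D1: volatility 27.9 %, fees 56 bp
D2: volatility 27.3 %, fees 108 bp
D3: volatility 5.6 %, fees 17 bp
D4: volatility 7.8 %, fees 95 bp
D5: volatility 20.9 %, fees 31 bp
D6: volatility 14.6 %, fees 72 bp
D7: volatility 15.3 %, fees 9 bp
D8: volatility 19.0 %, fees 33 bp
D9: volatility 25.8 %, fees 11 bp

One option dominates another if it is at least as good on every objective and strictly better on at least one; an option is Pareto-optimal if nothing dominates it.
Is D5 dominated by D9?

D9 vs D5: D9 is worse on volatility (25.8 vs 20.9), so it does not dominate D5.

No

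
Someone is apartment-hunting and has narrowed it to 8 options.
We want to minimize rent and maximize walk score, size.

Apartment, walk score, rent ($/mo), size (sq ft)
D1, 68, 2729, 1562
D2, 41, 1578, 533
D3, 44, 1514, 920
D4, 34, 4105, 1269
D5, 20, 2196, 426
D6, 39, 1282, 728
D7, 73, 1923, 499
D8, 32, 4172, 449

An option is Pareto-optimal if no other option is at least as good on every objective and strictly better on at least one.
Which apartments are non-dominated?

D1, D3, D6, D7

D1: not dominated (best size).
D2: dominated by D3 (walk score 44≥41, rent 1514≤1578, size 920≥533).
D3: not dominated.
D4: dominated by D1 (walk score 68≥34, rent 2729≤4105, size 1562≥1269).
D5: dominated by D2 (walk score 41≥20, rent 1578≤2196, size 533≥426).
D6: not dominated (best rent).
D7: not dominated (best walk score).
D8: dominated by D1 (walk score 68≥32, rent 2729≤4172, size 1562≥449).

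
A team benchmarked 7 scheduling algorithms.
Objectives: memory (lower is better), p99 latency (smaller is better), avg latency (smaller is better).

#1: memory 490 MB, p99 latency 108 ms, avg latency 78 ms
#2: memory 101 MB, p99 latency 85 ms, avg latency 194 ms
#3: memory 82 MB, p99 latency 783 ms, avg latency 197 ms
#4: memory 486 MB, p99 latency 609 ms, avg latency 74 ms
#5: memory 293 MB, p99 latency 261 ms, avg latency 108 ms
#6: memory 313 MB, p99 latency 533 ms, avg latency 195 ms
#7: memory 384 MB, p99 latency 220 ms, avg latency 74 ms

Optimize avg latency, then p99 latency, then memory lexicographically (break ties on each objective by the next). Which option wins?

First minimize avg latency: best is 74, kept {#4, #7}.
Then minimize p99 latency: best is 220, kept {#7}.

#7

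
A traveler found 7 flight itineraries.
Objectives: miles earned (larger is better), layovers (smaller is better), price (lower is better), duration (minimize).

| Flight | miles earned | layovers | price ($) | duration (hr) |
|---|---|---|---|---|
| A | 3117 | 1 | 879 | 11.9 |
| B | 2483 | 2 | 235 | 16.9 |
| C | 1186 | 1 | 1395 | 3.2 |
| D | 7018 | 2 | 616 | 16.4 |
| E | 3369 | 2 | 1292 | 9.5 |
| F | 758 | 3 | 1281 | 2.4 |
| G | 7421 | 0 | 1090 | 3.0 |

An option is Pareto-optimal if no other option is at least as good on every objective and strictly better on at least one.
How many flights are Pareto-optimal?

5

A: not dominated.
B: not dominated (best price).
C: dominated by G (miles earned 7421≥1186, layovers 0≤1, price 1090≤1395, duration 3.0≤3.2).
D: not dominated.
E: dominated by G (miles earned 7421≥3369, layovers 0≤2, price 1090≤1292, duration 3.0≤9.5).
F: not dominated (best duration).
G: not dominated (best miles earned).
Pareto-optimal: A, B, D, F, G → 5.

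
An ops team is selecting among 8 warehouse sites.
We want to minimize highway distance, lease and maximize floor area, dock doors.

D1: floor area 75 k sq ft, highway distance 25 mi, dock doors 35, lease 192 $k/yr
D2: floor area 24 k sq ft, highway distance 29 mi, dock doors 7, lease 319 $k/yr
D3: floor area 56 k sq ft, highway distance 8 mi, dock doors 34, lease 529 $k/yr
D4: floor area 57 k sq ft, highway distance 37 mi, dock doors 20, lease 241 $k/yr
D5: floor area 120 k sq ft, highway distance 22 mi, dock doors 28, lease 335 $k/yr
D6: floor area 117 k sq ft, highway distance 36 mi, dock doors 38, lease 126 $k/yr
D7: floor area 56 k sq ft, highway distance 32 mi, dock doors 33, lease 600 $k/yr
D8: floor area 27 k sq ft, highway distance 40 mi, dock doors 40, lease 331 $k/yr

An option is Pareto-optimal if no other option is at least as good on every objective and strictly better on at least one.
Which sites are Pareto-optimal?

D1, D3, D5, D6, D8

D1: not dominated.
D2: dominated by D1 (floor area 75≥24, highway distance 25≤29, dock doors 35≥7, lease 192≤319).
D3: not dominated (best highway distance).
D4: dominated by D1 (floor area 75≥57, highway distance 25≤37, dock doors 35≥20, lease 192≤241).
D5: not dominated (best floor area).
D6: not dominated (best lease).
D7: dominated by D1 (floor area 75≥56, highway distance 25≤32, dock doors 35≥33, lease 192≤600).
D8: not dominated (best dock doors).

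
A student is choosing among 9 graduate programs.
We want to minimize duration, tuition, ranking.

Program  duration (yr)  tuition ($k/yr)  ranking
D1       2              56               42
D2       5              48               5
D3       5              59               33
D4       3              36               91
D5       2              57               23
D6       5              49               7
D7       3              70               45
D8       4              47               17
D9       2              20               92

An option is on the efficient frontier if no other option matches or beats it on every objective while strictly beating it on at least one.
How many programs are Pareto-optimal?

D1: not dominated.
D2: not dominated (best ranking).
D3: dominated by D2 (duration 5≤5, tuition 48≤59, ranking 5≤33).
D4: not dominated.
D5: not dominated.
D6: dominated by D2 (duration 5≤5, tuition 48≤49, ranking 5≤7).
D7: dominated by D1 (duration 2≤3, tuition 56≤70, ranking 42≤45).
D8: not dominated.
D9: not dominated (best tuition).
Pareto-optimal: D1, D2, D4, D5, D8, D9 → 6.

6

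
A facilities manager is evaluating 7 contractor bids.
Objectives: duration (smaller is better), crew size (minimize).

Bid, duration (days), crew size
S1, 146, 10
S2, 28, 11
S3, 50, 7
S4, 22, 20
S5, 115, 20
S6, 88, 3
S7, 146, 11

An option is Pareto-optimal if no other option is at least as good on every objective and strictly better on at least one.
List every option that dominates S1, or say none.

S3, S6

S3: duration 50≤146, crew size 7≤10 — dominates S1.
S6: duration 88≤146, crew size 3≤10 — dominates S1.
Others (S2, S4, S5, S7) are each worse than S1 on at least one objective.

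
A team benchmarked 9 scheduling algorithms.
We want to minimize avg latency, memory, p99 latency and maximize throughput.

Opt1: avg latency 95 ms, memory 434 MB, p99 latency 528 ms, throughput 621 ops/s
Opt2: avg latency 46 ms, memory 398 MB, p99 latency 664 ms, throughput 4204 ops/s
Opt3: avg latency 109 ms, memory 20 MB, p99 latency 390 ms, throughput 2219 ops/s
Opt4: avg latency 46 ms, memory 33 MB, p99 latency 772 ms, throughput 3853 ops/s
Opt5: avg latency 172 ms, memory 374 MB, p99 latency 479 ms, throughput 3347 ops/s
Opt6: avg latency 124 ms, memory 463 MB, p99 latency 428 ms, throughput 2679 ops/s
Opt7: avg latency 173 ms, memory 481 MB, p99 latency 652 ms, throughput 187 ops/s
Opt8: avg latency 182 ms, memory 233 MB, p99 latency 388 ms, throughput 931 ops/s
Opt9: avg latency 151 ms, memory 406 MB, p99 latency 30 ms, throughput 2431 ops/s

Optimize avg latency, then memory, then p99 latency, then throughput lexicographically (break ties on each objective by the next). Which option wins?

Opt4

First minimize avg latency: best is 46, kept {Opt2, Opt4}.
Then minimize memory: best is 33, kept {Opt4}.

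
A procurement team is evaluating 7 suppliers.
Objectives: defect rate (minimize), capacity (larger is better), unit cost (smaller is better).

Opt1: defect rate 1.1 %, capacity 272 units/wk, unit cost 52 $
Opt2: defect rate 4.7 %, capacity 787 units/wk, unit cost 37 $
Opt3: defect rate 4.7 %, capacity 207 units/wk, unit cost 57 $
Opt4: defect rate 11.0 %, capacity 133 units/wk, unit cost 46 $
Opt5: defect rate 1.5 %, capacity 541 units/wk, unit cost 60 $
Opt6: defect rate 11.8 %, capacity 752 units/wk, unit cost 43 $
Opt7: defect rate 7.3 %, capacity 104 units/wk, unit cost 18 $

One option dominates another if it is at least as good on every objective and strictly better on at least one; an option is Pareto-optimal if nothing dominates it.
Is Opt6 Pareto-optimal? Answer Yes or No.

Opt2 vs Opt6: defect rate 4.7≤11.8, capacity 787≥752, unit cost 37≤43 — Opt2 is at least as good on every objective and strictly better on at least one, so Opt2 dominates Opt6.

No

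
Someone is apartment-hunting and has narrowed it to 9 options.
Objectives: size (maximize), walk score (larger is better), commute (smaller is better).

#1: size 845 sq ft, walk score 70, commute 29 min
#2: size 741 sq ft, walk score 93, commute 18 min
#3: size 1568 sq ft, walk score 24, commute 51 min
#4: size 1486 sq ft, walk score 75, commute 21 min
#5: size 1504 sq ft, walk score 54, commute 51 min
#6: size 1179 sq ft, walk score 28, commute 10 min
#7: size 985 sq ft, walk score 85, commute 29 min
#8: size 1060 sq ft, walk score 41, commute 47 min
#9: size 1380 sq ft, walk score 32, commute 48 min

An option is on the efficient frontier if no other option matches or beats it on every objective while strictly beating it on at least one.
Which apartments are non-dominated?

#1: dominated by #4 (size 1486≥845, walk score 75≥70, commute 21≤29).
#2: not dominated (best walk score).
#3: not dominated (best size).
#4: not dominated.
#5: not dominated.
#6: not dominated (best commute).
#7: not dominated.
#8: dominated by #4 (size 1486≥1060, walk score 75≥41, commute 21≤47).
#9: dominated by #4 (size 1486≥1380, walk score 75≥32, commute 21≤48).

#2, #3, #4, #5, #6, #7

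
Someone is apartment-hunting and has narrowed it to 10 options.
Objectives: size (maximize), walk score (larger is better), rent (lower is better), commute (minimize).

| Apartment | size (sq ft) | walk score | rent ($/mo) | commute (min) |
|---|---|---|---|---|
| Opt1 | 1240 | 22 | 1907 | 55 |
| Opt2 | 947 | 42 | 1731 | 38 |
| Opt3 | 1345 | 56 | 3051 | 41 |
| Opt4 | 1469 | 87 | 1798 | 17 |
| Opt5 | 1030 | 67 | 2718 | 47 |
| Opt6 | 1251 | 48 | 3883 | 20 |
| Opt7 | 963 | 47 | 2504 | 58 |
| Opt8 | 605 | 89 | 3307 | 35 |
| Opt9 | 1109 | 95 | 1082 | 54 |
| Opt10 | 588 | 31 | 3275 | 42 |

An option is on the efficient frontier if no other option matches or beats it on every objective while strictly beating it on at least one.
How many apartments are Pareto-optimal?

Opt1: dominated by Opt4 (size 1469≥1240, walk score 87≥22, rent 1798≤1907, commute 17≤55).
Opt2: not dominated.
Opt3: dominated by Opt4 (size 1469≥1345, walk score 87≥56, rent 1798≤3051, commute 17≤41).
Opt4: not dominated (best size).
Opt5: dominated by Opt4 (size 1469≥1030, walk score 87≥67, rent 1798≤2718, commute 17≤47).
Opt6: dominated by Opt4 (size 1469≥1251, walk score 87≥48, rent 1798≤3883, commute 17≤20).
Opt7: dominated by Opt4 (size 1469≥963, walk score 87≥47, rent 1798≤2504, commute 17≤58).
Opt8: not dominated.
Opt9: not dominated (best walk score).
Opt10: dominated by Opt2 (size 947≥588, walk score 42≥31, rent 1731≤3275, commute 38≤42).
Pareto-optimal: Opt2, Opt4, Opt8, Opt9 → 4.

4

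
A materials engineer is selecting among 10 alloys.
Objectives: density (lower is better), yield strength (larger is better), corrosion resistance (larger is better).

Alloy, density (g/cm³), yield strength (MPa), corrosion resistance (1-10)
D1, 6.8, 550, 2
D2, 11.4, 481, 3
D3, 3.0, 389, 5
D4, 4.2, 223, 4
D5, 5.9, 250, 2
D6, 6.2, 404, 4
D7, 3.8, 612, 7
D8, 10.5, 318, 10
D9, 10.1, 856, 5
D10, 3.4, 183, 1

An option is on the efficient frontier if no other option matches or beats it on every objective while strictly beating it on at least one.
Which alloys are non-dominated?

D3, D7, D8, D9

D1: dominated by D7 (density 3.8≤6.8, yield strength 612≥550, corrosion resistance 7≥2).
D2: dominated by D7 (density 3.8≤11.4, yield strength 612≥481, corrosion resistance 7≥3).
D3: not dominated (best density).
D4: dominated by D3 (density 3.0≤4.2, yield strength 389≥223, corrosion resistance 5≥4).
D5: dominated by D3 (density 3.0≤5.9, yield strength 389≥250, corrosion resistance 5≥2).
D6: dominated by D7 (density 3.8≤6.2, yield strength 612≥404, corrosion resistance 7≥4).
D7: not dominated.
D8: not dominated (best corrosion resistance).
D9: not dominated (best yield strength).
D10: dominated by D3 (density 3.0≤3.4, yield strength 389≥183, corrosion resistance 5≥1).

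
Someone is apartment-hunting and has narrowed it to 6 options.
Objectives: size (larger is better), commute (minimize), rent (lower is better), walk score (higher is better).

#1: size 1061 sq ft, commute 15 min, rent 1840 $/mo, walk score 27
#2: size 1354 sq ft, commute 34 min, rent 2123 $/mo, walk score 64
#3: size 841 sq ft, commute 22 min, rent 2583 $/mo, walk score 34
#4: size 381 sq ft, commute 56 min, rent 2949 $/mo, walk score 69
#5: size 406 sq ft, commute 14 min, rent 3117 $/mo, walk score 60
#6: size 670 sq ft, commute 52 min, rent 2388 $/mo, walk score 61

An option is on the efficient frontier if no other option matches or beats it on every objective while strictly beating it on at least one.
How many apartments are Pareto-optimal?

5

#1: not dominated (best rent).
#2: not dominated (best size).
#3: not dominated.
#4: not dominated (best walk score).
#5: not dominated (best commute).
#6: dominated by #2 (size 1354≥670, commute 34≤52, rent 2123≤2388, walk score 64≥61).
Pareto-optimal: #1, #2, #3, #4, #5 → 5.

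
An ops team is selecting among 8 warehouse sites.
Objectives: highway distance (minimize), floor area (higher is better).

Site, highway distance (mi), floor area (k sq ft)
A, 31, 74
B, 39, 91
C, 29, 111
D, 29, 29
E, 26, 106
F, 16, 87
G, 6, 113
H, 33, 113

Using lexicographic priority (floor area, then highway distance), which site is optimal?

G

First maximize floor area: best is 113, kept {G, H}.
Then minimize highway distance: best is 6, kept {G}.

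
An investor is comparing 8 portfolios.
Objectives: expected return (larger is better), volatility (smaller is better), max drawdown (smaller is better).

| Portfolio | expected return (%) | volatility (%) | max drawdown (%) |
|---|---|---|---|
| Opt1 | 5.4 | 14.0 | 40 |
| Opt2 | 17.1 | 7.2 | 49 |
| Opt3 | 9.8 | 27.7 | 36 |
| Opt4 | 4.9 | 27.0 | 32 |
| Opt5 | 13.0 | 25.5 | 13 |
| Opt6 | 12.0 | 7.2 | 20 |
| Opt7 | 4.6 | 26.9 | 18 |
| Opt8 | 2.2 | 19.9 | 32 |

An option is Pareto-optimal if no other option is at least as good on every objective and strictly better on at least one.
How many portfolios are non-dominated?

Opt1: dominated by Opt6 (expected return 12.0≥5.4, volatility 7.2≤14.0, max drawdown 20≤40).
Opt2: not dominated (best expected return).
Opt3: dominated by Opt5 (expected return 13.0≥9.8, volatility 25.5≤27.7, max drawdown 13≤36).
Opt4: dominated by Opt5 (expected return 13.0≥4.9, volatility 25.5≤27.0, max drawdown 13≤32).
Opt5: not dominated (best max drawdown).
Opt6: not dominated.
Opt7: dominated by Opt5 (expected return 13.0≥4.6, volatility 25.5≤26.9, max drawdown 13≤18).
Opt8: dominated by Opt6 (expected return 12.0≥2.2, volatility 7.2≤19.9, max drawdown 20≤32).
Pareto-optimal: Opt2, Opt5, Opt6 → 3.

3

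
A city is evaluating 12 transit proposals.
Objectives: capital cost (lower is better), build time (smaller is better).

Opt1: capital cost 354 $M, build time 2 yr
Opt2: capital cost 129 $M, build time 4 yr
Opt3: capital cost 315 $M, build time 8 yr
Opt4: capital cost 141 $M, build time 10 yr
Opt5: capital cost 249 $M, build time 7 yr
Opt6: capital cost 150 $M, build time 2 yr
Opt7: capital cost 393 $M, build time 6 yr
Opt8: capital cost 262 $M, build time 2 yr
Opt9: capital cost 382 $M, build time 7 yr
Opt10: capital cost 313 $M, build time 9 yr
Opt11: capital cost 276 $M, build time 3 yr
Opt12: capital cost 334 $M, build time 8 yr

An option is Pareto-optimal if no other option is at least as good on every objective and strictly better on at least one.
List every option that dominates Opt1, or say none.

Opt6: capital cost 150≤354, build time 2≤2 — dominates Opt1.
Opt8: capital cost 262≤354, build time 2≤2 — dominates Opt1.
Others (Opt2, Opt3, Opt4, Opt5, Opt7, Opt9, Opt10, Opt11, Opt12) are each worse than Opt1 on at least one objective.

Opt6, Opt8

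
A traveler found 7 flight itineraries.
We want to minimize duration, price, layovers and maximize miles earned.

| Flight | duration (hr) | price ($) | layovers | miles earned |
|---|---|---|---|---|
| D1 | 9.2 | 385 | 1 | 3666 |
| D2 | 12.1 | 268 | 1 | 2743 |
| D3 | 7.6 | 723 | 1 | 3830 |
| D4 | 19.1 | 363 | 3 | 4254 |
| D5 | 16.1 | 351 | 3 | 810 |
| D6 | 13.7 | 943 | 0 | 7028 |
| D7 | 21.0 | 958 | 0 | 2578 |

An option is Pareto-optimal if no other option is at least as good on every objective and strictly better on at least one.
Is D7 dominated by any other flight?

Yes

D6 vs D7: duration 13.7≤21.0, price 943≤958, layovers 0≤0, miles earned 7028≥2578 — D6 is at least as good on every objective and strictly better on at least one, so D6 dominates D7.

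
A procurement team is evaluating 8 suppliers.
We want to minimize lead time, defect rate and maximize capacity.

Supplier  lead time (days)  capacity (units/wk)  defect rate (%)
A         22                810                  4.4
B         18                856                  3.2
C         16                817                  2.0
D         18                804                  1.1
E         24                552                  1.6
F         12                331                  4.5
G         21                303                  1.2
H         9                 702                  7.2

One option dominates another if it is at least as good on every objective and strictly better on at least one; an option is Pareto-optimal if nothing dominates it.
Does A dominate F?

No

A vs F: A is worse on lead time (22 vs 12), so it does not dominate F.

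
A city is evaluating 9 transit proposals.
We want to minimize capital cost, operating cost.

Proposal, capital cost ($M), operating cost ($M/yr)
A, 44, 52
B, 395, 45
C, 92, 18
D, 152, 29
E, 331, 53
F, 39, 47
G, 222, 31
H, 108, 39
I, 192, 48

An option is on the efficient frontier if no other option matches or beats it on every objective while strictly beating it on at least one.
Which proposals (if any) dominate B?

C: capital cost 92≤395, operating cost 18≤45 — dominates B.
D: capital cost 152≤395, operating cost 29≤45 — dominates B.
G: capital cost 222≤395, operating cost 31≤45 — dominates B.
H: capital cost 108≤395, operating cost 39≤45 — dominates B.
Others (A, E, F, I) are each worse than B on at least one objective.

C, D, G, H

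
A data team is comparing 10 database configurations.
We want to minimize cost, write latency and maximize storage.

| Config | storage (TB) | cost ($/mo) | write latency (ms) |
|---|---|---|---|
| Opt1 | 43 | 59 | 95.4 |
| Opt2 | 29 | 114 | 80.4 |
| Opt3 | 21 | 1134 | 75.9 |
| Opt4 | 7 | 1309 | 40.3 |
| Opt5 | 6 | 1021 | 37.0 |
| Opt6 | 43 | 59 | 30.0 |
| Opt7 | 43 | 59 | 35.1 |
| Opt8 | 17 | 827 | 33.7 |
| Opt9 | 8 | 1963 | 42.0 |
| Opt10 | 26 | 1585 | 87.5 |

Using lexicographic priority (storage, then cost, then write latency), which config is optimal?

Opt6

First maximize storage: best is 43, kept {Opt1, Opt6, Opt7}.
Then minimize cost: best is 59, kept {Opt1, Opt6, Opt7}.
Then minimize write latency: best is 30.0, kept {Opt6}.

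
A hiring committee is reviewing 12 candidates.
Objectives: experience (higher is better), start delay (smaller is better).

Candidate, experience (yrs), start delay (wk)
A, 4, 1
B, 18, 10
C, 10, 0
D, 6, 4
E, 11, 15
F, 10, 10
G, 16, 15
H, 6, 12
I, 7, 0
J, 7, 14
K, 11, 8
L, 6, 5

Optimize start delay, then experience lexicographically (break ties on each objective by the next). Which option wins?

First minimize start delay: best is 0, kept {C, I}.
Then maximize experience: best is 10, kept {C}.

C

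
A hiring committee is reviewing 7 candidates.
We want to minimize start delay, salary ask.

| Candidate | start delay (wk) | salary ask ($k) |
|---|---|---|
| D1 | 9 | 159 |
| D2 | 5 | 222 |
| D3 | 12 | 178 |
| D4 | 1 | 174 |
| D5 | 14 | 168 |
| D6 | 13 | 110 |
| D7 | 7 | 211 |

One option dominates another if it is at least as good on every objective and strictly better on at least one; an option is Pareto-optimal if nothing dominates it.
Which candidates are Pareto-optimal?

D1, D4, D6

D1: not dominated.
D2: dominated by D4 (start delay 1≤5, salary ask 174≤222).
D3: dominated by D1 (start delay 9≤12, salary ask 159≤178).
D4: not dominated (best start delay).
D5: dominated by D1 (start delay 9≤14, salary ask 159≤168).
D6: not dominated (best salary ask).
D7: dominated by D4 (start delay 1≤7, salary ask 174≤211).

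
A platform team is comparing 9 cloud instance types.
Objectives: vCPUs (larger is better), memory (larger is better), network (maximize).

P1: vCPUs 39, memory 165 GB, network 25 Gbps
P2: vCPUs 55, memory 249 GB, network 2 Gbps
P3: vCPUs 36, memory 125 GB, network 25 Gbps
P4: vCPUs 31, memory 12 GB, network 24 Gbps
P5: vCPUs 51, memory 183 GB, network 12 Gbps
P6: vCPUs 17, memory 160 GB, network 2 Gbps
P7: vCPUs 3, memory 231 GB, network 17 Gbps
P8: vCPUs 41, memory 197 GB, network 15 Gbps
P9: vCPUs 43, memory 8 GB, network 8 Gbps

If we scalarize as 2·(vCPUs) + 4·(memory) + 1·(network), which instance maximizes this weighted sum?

P1: 2·39 + 4·165 + 1·25 = 763
P2: 2·55 + 4·249 + 1·2 = 1108
P3: 2·36 + 4·125 + 1·25 = 597
P4: 2·31 + 4·12 + 1·24 = 134
P5: 2·51 + 4·183 + 1·12 = 846
P6: 2·17 + 4·160 + 1·2 = 676
P7: 2·3 + 4·231 + 1·17 = 947
P8: 2·41 + 4·197 + 1·15 = 885
P9: 2·43 + 4·8 + 1·8 = 126
Highest: P2 at 1108.

P2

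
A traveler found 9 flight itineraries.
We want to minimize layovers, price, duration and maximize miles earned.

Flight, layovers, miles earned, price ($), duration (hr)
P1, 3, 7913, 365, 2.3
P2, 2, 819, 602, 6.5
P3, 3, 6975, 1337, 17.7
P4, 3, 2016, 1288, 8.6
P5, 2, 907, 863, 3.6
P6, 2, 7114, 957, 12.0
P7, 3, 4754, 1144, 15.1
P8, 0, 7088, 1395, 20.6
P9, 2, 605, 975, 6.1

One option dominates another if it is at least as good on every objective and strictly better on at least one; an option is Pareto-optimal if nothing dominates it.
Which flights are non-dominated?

P1: not dominated (best miles earned).
P2: not dominated.
P3: dominated by P1 (layovers 3≤3, miles earned 7913≥6975, price 365≤1337, duration 2.3≤17.7).
P4: dominated by P1 (layovers 3≤3, miles earned 7913≥2016, price 365≤1288, duration 2.3≤8.6).
P5: not dominated.
P6: not dominated.
P7: dominated by P1 (layovers 3≤3, miles earned 7913≥4754, price 365≤1144, duration 2.3≤15.1).
P8: not dominated (best layovers).
P9: dominated by P5 (layovers 2≤2, miles earned 907≥605, price 863≤975, duration 3.6≤6.1).

P1, P2, P5, P6, P8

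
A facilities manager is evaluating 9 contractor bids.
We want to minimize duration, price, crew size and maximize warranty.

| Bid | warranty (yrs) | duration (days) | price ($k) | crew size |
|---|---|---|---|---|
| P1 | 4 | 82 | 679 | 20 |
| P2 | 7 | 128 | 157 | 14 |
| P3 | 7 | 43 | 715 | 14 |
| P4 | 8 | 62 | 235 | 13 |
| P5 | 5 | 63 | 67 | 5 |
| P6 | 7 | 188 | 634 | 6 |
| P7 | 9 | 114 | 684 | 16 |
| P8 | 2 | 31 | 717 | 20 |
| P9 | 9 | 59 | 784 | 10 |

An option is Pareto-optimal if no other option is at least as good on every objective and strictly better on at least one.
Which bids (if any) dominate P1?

P4: warranty 8≥4, duration 62≤82, price 235≤679, crew size 13≤20 — dominates P1.
P5: warranty 5≥4, duration 63≤82, price 67≤679, crew size 5≤20 — dominates P1.
Others (P2, P3, P6, P7, P8, P9) are each worse than P1 on at least one objective.

P4, P5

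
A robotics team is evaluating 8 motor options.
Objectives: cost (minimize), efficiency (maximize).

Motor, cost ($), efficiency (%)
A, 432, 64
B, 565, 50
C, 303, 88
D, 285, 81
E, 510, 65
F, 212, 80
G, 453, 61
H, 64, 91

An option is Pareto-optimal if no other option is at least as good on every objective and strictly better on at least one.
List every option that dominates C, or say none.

H

H: cost 64≤303, efficiency 91≥88 — dominates C.
Others (A, B, D, E, F, G) are each worse than C on at least one objective.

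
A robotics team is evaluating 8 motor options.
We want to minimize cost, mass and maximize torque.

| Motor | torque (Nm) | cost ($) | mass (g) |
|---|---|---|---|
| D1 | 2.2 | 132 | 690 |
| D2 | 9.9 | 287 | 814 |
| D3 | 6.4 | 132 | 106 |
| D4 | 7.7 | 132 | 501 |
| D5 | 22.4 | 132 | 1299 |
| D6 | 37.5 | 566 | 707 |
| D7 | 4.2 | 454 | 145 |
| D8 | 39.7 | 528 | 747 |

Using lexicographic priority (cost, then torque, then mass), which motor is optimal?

D5

First minimize cost: best is 132, kept {D1, D3, D4, D5}.
Then maximize torque: best is 22.4, kept {D5}.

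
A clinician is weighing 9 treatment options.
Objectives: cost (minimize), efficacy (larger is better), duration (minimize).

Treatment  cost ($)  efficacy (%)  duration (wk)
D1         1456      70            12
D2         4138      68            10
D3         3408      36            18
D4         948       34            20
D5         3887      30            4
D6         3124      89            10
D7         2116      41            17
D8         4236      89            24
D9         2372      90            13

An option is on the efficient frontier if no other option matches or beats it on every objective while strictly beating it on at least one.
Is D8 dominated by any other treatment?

D6 vs D8: cost 3124≤4236, efficacy 89≥89, duration 10≤24 — D6 is at least as good on every objective and strictly better on at least one, so D6 dominates D8.

Yes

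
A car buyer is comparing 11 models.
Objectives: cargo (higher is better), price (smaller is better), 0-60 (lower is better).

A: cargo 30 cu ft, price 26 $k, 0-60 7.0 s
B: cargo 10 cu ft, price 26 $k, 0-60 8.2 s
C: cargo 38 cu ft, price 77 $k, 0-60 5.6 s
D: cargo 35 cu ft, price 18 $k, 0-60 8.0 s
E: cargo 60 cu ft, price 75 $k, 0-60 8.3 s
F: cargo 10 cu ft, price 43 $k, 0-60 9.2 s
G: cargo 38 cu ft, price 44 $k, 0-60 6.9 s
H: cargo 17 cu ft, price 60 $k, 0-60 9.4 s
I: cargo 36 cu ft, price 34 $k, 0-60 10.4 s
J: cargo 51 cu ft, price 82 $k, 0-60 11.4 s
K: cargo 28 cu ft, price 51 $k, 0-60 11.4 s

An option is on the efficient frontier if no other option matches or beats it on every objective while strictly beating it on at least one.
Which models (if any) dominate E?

none

A: worse on cargo (30 vs 60).
B: worse on cargo (10 vs 60).
C: worse on cargo (38 vs 60).
D: worse on cargo (35 vs 60).
F: worse on cargo (10 vs 60).
G: worse on cargo (38 vs 60).
H: worse on cargo (17 vs 60).
I: worse on cargo (36 vs 60).
J: worse on cargo (51 vs 60).
K: worse on cargo (28 vs 60).
No option dominates E.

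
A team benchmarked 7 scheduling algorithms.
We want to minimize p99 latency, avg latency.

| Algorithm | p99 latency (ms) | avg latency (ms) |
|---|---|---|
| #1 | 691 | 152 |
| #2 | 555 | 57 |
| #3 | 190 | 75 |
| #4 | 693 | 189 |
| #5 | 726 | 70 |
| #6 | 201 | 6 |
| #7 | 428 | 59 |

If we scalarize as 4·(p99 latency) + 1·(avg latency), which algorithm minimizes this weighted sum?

#6

#1: 4·691 + 1·152 = 2916
#2: 4·555 + 1·57 = 2277
#3: 4·190 + 1·75 = 835
#4: 4·693 + 1·189 = 2961
#5: 4·726 + 1·70 = 2974
#6: 4·201 + 1·6 = 810
#7: 4·428 + 1·59 = 1771
Lowest: #6 at 810.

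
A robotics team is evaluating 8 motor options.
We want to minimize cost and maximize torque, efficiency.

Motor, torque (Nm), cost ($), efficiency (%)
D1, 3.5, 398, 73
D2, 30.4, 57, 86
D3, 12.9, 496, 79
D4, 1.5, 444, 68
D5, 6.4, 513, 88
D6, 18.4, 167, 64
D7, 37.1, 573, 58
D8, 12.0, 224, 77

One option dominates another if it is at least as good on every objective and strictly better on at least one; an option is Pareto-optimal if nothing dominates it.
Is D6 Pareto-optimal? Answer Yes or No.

D2 vs D6: torque 30.4≥18.4, cost 57≤167, efficiency 86≥64 — D2 is at least as good on every objective and strictly better on at least one, so D2 dominates D6.

No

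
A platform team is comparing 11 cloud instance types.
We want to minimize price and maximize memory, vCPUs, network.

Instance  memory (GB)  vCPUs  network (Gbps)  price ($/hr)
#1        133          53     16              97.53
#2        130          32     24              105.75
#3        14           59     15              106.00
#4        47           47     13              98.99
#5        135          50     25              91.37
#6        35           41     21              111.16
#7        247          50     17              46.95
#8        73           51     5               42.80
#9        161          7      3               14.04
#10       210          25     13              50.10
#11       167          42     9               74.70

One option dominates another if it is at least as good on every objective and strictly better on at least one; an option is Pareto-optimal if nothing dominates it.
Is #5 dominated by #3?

#3 vs #5: #3 is worse on memory (14 vs 135), so it does not dominate #5.

No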